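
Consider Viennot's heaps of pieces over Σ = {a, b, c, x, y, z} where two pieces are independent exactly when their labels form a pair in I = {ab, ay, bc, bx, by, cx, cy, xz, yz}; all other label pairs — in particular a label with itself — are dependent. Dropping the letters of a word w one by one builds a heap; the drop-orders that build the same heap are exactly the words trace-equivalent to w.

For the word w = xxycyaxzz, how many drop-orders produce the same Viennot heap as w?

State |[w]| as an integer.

0(x) covers ∅
1(x) covers 0:x
2(y) covers 1:x
3(c) covers ∅
4(y) covers 2:y
5(a) covers 1:x, 3:c
6(x) covers 4:y, 5:a
7(z) covers 5:a
8(z) covers 7:z
floor of heap: 0:x, 3:c
completions by unplaced set U, small U first (add the entries for U minus each lowest piece of U):
  |U|=1: {6}:1  {8}:1
  |U|=2: {4,6}:1  {6,8}:2  {7,8}:1
  |U|=3: {2,4,6}:1  {4,6,8}:3  {6,7,8}:3
  |U|=4: {2,4,6,8}:4  {4,6,7,8}:6  {5,6,7,8}:3
  |U|=5: {2,4,6,7,8}:10  {3,5,6,7,8}:3  {4,5,6,7,8}:9
  |U|=6: {2,4,5,6,7,8}:19  {3,4,5,6,7,8}:12
  |U|=7: {1,2,4,5,6,7,8}:19  {2,3,4,5,6,7,8}:31
  start at 0(x): 50
  start at 3(c): 19
sum over floor = 69

69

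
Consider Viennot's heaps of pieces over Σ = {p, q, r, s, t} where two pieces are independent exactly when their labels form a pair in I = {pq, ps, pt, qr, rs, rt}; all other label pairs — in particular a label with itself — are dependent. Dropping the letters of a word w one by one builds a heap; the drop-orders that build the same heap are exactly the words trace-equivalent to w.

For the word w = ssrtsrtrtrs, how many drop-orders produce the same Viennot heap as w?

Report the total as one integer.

0(s) covers ∅
1(s) covers 0:s
2(r) covers ∅
3(t) covers 1:s
4(s) covers 3:t
5(r) covers 2:r
6(t) covers 4:s
7(r) covers 5:r
8(t) covers 6:t
9(r) covers 7:r
10(s) covers 8:t
floor of heap: 0:s, 2:r
completions by unplaced set U, small U first (add the entries for U minus each lowest piece of U):
  |U|=1: {9}:1  {10}:1
  |U|=2: {7,9}:1  {8,10}:1  {9,10}:2
  |U|=3: {5,7,9}:1  {6,8,10}:1  {7,9,10}:3  {8,9,10}:3
  |U|=4: {2,5,7,9}:1  {4,6,8,10}:1  {5,7,9,10}:4  {6,8,9,10}:4  {7,8,9,10}:6
  |U|=5: {2,5,7,9,10}:5  {3,4,6,8,10}:1  {4,6,8,9,10}:5  {5,7,8,9,10}:10  {6,7,8,9,10}:10
  |U|=6: {1,3,4,6,8,10}:1  {2,5,7,8,9,10}:15  {3,4,6,8,9,10}:6  {4,6,7,8,9,10}:15  {5,6,7,8,9,10}:20
  |U|=7: {0,1,3,4,6,8,10}:1  {1,3,4,6,8,9,10}:7  {2,5,6,7,8,9,10}:35  {3,4,6,7,8,9,10}:21  {4,5,6,7,8,9,10}:35
  |U|=8: {0,1,3,4,6,8,9,10}:8  {1,3,4,6,7,8,9,10}:28  {2,4,5,6,7,8,9,10}:70  {3,4,5,6,7,8,9,10}:56
  |U|=9: {0,1,3,4,6,7,8,9,10}:36  {1,3,4,5,6,7,8,9,10}:84  {2,3,4,5,6,7,8,9,10}:126
  start at 0(s): 210
  start at 2(r): 120
sum over floor = 330

330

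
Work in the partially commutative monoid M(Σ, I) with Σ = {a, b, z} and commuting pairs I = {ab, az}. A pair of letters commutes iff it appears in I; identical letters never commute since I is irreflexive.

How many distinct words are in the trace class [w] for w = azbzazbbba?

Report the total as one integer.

120

piece 0:a — minimal
piece 1:z — minimal
piece 2:b rests on {1:z}
piece 3:z rests on {2:b}
piece 4:a rests on {0:a}
piece 5:z rests on {3:z}
piece 6:b rests on {5:z}
piece 7:b rests on {6:b}
piece 8:b rests on {7:b}
piece 9:a rests on {4:a}
minimal pieces: {0:a, 1:z}
ways to finish when only these pieces remain (= sum over removing one remaining piece with nothing left below it):
  1 left: {8}→1  {9}→1
  2 left: {4,9}→1  {7,8}→1  {8,9}→2
  3 left: {0,4,9}→1  {4,8,9}→3  {6,7,8}→1  {7,8,9}→3
  4 left: {0,4,8,9}→4  {4,7,8,9}→6  {5,6,7,8}→1  {6,7,8,9}→4
  5 left: {0,4,7,8,9}→10  {3,5,6,7,8}→1  {4,6,7,8,9}→10  {5,6,7,8,9}→5
  6 left: {0,4,6,7,8,9}→20  {2,3,5,6,7,8}→1  {3,5,6,7,8,9}→6  {4,5,6,7,8,9}→15
  7 left: {0,4,5,6,7,8,9}→35  {1,2,3,5,6,7,8}→1  {2,3,5,6,7,8,9}→7  {3,4,5,6,7,8,9}→21
  8 left: {0,3,4,5,6,7,8,9}→56  {1,2,3,5,6,7,8,9}→8  {2,3,4,5,6,7,8,9}→28
  placing 0:a first → 36 extensions
  placing 1:z first → 84 extensions
total linear extensions = 120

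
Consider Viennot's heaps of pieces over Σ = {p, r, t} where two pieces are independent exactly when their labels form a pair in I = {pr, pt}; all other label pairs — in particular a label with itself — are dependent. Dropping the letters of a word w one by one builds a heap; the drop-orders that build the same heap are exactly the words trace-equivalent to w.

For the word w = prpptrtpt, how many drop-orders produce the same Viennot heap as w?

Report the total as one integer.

0(p) covers ∅
1(r) covers ∅
2(p) covers 0:p
3(p) covers 2:p
4(t) covers 1:r
5(r) covers 4:t
6(t) covers 5:r
7(p) covers 3:p
8(t) covers 6:t
floor of heap: 0:p, 1:r
completions by unplaced set U, small U first (add the entries for U minus each lowest piece of U):
  |U|=1: {7}:1  {8}:1
  |U|=2: {3,7}:1  {6,8}:1  {7,8}:2
  |U|=3: {2,3,7}:1  {3,7,8}:3  {5,6,8}:1  {6,7,8}:3
  |U|=4: {0,2,3,7}:1  {2,3,7,8}:4  {3,6,7,8}:6  {4,5,6,8}:1  {5,6,7,8}:4
  |U|=5: {0,2,3,7,8}:5  {1,4,5,6,8}:1  {2,3,6,7,8}:10  {3,5,6,7,8}:10  {4,5,6,7,8}:5
  |U|=6: {0,2,3,6,7,8}:15  {1,4,5,6,7,8}:6  {2,3,5,6,7,8}:20  {3,4,5,6,7,8}:15
  |U|=7: {0,2,3,5,6,7,8}:35  {1,3,4,5,6,7,8}:21  {2,3,4,5,6,7,8}:35
  start at 0(p): 56
  start at 1(r): 70
sum over floor = 126

126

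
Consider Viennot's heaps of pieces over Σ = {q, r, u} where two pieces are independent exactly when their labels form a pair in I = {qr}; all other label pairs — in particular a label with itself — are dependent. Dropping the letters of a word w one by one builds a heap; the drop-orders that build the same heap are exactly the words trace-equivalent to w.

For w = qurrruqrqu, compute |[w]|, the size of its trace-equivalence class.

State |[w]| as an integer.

drop 0:q onto floor
drop 1:u onto {0:q}
drop 2:r onto {1:u}
drop 3:r onto {2:r}
drop 4:r onto {3:r}
drop 5:u onto {4:r}
drop 6:q onto {5:u}
drop 7:r onto {5:u}
drop 8:q onto {6:q}
drop 9:u onto {7:r, 8:q}
ground layer = {0:q}
drop-orders for the pieces not yet dropped (sum over which currently-grounded one goes next):
  1 to go: {9} 1
  2 to go: {7,9} 1  {8,9} 1
  3 to go: {6,8,9} 1  {7,8,9} 2
  4 to go: {6,7,8,9} 3
  5 to go: {5,6,7,8,9} 3
  6 to go: {4,5,6,7,8,9} 3
  7 to go: {3,4,5,6,7,8,9} 3
  8 to go: {2,3,4,5,6,7,8,9} 3
  if 0:q drops first: 3 orders

3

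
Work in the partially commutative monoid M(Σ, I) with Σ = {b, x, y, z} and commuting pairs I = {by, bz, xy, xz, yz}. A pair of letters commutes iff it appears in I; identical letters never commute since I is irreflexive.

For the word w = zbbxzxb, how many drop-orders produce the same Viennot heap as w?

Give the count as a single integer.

21

drop 0:z onto floor
drop 1:b onto floor
drop 2:b onto {1:b}
drop 3:x onto {2:b}
drop 4:z onto {0:z}
drop 5:x onto {3:x}
drop 6:b onto {5:x}
ground layer = {0:z, 1:b}
drop-orders for the pieces not yet dropped (sum over which currently-grounded one goes next):
  1 to go: {4} 1  {6} 1
  2 to go: {0,4} 1  {4,6} 2  {5,6} 1
  3 to go: {0,4,6} 3  {3,5,6} 1  {4,5,6} 3
  4 to go: {0,4,5,6} 6  {2,3,5,6} 1  {3,4,5,6} 4
  5 to go: {0,3,4,5,6} 10  {1,2,3,5,6} 1  {2,3,4,5,6} 5
  if 0:z drops first: 6 orders
  if 1:b drops first: 15 orders
heap linearizations: 21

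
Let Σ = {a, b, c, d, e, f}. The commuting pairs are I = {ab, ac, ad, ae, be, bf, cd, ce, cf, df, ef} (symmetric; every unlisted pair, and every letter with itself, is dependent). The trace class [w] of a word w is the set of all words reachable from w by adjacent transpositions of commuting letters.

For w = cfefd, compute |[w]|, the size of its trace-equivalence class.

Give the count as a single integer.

#0=c has no predecessor
#1=f has no predecessor
#2=e has no predecessor
#3=f depends on [1:f]
#4=d depends on [2:e]
sources: [0:c, 1:f, 2:e]
N(rest) = Σ N(rest − s) over sources s of rest; N(one piece) = 1:
  size 1 → [0]=1  [3]=1  [4]=1
  size 2 → [0,3]=2  [0,4]=2  [1,3]=1  [2,4]=1  [3,4]=2
  size 3 → [0,1,3]=3  [0,2,4]=3  [0,3,4]=6  [1,3,4]=3  [2,3,4]=3
  first=0(c) contributes 6
  first=1(f) contributes 12
  first=2(e) contributes 12
|[w]| = 30

30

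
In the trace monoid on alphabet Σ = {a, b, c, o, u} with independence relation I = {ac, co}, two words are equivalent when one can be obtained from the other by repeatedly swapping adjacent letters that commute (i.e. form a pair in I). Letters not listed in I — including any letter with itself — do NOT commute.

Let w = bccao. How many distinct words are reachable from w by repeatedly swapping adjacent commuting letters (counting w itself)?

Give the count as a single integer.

6

drop 0:b onto floor
drop 1:c onto {0:b}
drop 2:c onto {1:c}
drop 3:a onto {0:b}
drop 4:o onto {3:a}
ground layer = {0:b}
drop-orders for the pieces not yet dropped (sum over which currently-grounded one goes next):
  1 to go: {2} 1  {4} 1
  2 to go: {1,2} 1  {2,4} 2  {3,4} 1
  3 to go: {1,2,4} 3  {2,3,4} 3
  if 0:b drops first: 6 orders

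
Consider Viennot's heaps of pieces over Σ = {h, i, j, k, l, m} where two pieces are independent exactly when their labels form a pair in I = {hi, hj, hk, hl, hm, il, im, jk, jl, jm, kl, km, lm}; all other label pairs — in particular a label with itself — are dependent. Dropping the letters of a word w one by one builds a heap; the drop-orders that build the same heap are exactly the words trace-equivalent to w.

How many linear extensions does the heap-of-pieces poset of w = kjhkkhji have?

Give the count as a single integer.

280

piece 0:k — minimal
piece 1:j — minimal
piece 2:h — minimal
piece 3:k rests on {0:k}
piece 4:k rests on {3:k}
piece 5:h rests on {2:h}
piece 6:j rests on {1:j}
piece 7:i rests on {4:k, 6:j}
minimal pieces: {0:k, 1:j, 2:h}
ways to finish when only these pieces remain (= sum over removing one remaining piece with nothing left below it):
  1 left: {5}→1  {7}→1
  2 left: {2,5}→1  {4,7}→1  {5,7}→2  {6,7}→1
  3 left: {1,6,7}→1  {2,5,7}→3  {3,4,7}→1  {4,5,7}→3  {4,6,7}→2  {5,6,7}→3
  4 left: {0,3,4,7}→1  {1,4,6,7}→3  {1,5,6,7}→4  {2,4,5,7}→6  {2,5,6,7}→6  {3,4,5,7}→4  {3,4,6,7}→3  {4,5,6,7}→8
  5 left: {0,3,4,5,7}→5  {0,3,4,6,7}→4  {1,2,5,6,7}→10  {1,3,4,6,7}→6  {1,4,5,6,7}→15  {2,3,4,5,7}→10  {2,4,5,6,7}→20  {3,4,5,6,7}→15
  6 left: {0,1,3,4,6,7}→10  {0,2,3,4,5,7}→15  {0,3,4,5,6,7}→24  {1,2,4,5,6,7}→45  {1,3,4,5,6,7}→36  {2,3,4,5,6,7}→45
  placing 0:k first → 126 extensions
  placing 1:j first → 84 extensions
  placing 2:h first → 70 extensions
total linear extensions = 280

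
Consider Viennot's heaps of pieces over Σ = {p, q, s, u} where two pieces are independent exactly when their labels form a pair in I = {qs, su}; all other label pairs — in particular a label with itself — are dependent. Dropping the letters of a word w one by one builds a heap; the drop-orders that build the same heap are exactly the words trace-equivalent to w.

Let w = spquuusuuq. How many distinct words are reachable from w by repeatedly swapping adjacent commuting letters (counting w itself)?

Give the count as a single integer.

0(s) covers ∅
1(p) covers 0:s
2(q) covers 1:p
3(u) covers 2:q
4(u) covers 3:u
5(u) covers 4:u
6(s) covers 1:p
7(u) covers 5:u
8(u) covers 7:u
9(q) covers 8:u
floor of heap: 0:s
completions by unplaced set U, small U first (add the entries for U minus each lowest piece of U):
  |U|=1: {6}:1  {9}:1
  |U|=2: {6,9}:2  {8,9}:1
  |U|=3: {6,8,9}:3  {7,8,9}:1
  |U|=4: {5,7,8,9}:1  {6,7,8,9}:4
  |U|=5: {4,5,7,8,9}:1  {5,6,7,8,9}:5
  |U|=6: {3,4,5,7,8,9}:1  {4,5,6,7,8,9}:6
  |U|=7: {2,3,4,5,7,8,9}:1  {3,4,5,6,7,8,9}:7
  |U|=8: {2,3,4,5,6,7,8,9}:8
  start at 0(s): 8

8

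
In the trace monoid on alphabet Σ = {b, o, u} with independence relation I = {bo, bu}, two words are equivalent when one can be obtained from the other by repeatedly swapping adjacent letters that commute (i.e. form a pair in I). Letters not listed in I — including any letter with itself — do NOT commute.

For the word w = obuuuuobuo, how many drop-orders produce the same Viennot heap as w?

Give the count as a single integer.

piece 0:o — minimal
piece 1:b — minimal
piece 2:u rests on {0:o}
piece 3:u rests on {2:u}
piece 4:u rests on {3:u}
piece 5:u rests on {4:u}
piece 6:o rests on {5:u}
piece 7:b rests on {1:b}
piece 8:u rests on {6:o}
piece 9:o rests on {8:u}
minimal pieces: {0:o, 1:b}
ways to finish when only these pieces remain (= sum over removing one remaining piece with nothing left below it):
  1 left: {7}→1  {9}→1
  2 left: {1,7}→1  {7,9}→2  {8,9}→1
  3 left: {1,7,9}→3  {6,8,9}→1  {7,8,9}→3
  4 left: {1,7,8,9}→6  {5,6,8,9}→1  {6,7,8,9}→4
  5 left: {1,6,7,8,9}→10  {4,5,6,8,9}→1  {5,6,7,8,9}→5
  6 left: {1,5,6,7,8,9}→15  {3,4,5,6,8,9}→1  {4,5,6,7,8,9}→6
  7 left: {1,4,5,6,7,8,9}→21  {2,3,4,5,6,8,9}→1  {3,4,5,6,7,8,9}→7
  8 left: {0,2,3,4,5,6,8,9}→1  {1,3,4,5,6,7,8,9}→28  {2,3,4,5,6,7,8,9}→8
  placing 0:o first → 36 extensions
  placing 1:b first → 9 extensions
total linear extensions = 45

45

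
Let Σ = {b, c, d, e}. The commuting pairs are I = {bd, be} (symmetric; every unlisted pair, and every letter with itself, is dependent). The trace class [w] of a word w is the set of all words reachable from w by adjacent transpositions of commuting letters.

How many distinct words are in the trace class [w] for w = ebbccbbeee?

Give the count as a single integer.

0(e) covers ∅
1(b) covers ∅
2(b) covers 1:b
3(c) covers 0:e, 2:b
4(c) covers 3:c
5(b) covers 4:c
6(b) covers 5:b
7(e) covers 4:c
8(e) covers 7:e
9(e) covers 8:e
floor of heap: 0:e, 1:b
completions by unplaced set U, small U first (add the entries for U minus each lowest piece of U):
  |U|=1: {6}:1  {9}:1
  |U|=2: {5,6}:1  {6,9}:2  {8,9}:1
  |U|=3: {5,6,9}:3  {6,8,9}:3  {7,8,9}:1
  |U|=4: {5,6,8,9}:6  {6,7,8,9}:4
  |U|=5: {5,6,7,8,9}:10
  |U|=6: {4,5,6,7,8,9}:10
  |U|=7: {3,4,5,6,7,8,9}:10
  |U|=8: {0,3,4,5,6,7,8,9}:10  {2,3,4,5,6,7,8,9}:10
  start at 0(e): 10
  start at 1(b): 20
sum over floor = 30

30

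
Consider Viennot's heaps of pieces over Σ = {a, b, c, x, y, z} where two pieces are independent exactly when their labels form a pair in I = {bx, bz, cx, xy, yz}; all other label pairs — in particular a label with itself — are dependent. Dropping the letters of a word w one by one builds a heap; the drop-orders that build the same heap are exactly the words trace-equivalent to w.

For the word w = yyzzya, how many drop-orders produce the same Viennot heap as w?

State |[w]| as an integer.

10

0(y) covers ∅
1(y) covers 0:y
2(z) covers ∅
3(z) covers 2:z
4(y) covers 1:y
5(a) covers 3:z, 4:y
floor of heap: 0:y, 2:z
completions by unplaced set U, small U first (add the entries for U minus each lowest piece of U):
  |U|=1: {5}:1
  |U|=2: {3,5}:1  {4,5}:1
  |U|=3: {1,4,5}:1  {2,3,5}:1  {3,4,5}:2
  |U|=4: {0,1,4,5}:1  {1,3,4,5}:3  {2,3,4,5}:3
  start at 0(y): 6
  start at 2(z): 4
sum over floor = 10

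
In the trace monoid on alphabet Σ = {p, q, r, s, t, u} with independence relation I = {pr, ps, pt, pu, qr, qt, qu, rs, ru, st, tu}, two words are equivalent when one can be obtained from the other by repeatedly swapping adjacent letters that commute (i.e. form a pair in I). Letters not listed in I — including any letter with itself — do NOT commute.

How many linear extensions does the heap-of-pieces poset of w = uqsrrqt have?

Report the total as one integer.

70

drop 0:u onto floor
drop 1:q onto floor
drop 2:s onto {0:u, 1:q}
drop 3:r onto floor
drop 4:r onto {3:r}
drop 5:q onto {2:s}
drop 6:t onto {4:r}
ground layer = {0:u, 1:q, 3:r}
drop-orders for the pieces not yet dropped (sum over which currently-grounded one goes next):
  1 to go: {5} 1  {6} 1
  2 to go: {2,5} 1  {4,6} 1  {5,6} 2
  3 to go: {0,2,5} 1  {1,2,5} 1  {2,5,6} 3  {3,4,6} 1  {4,5,6} 3
  4 to go: {0,1,2,5} 2  {0,2,5,6} 4  {1,2,5,6} 4  {2,4,5,6} 6  {3,4,5,6} 4
  5 to go: {0,1,2,5,6} 10  {0,2,4,5,6} 10  {1,2,4,5,6} 10  {2,3,4,5,6} 10
  if 0:u drops first: 20 orders
  if 1:q drops first: 20 orders
  if 3:r drops first: 30 orders
heap linearizations: 70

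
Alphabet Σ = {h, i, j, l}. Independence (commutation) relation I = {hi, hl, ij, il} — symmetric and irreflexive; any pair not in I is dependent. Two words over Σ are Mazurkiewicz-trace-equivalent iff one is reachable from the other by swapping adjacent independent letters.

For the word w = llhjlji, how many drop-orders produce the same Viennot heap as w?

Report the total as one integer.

0(l) covers ∅
1(l) covers 0:l
2(h) covers ∅
3(j) covers 1:l, 2:h
4(l) covers 3:j
5(j) covers 4:l
6(i) covers ∅
floor of heap: 0:l, 2:h, 6:i
completions by unplaced set U, small U first (add the entries for U minus each lowest piece of U):
  |U|=1: {5}:1  {6}:1
  |U|=2: {4,5}:1  {5,6}:2
  |U|=3: {3,4,5}:1  {4,5,6}:3
  |U|=4: {1,3,4,5}:1  {2,3,4,5}:1  {3,4,5,6}:4
  |U|=5: {0,1,3,4,5}:1  {1,2,3,4,5}:2  {1,3,4,5,6}:5  {2,3,4,5,6}:5
  start at 0(l): 12
  start at 2(h): 6
  start at 6(i): 3
sum over floor = 21

21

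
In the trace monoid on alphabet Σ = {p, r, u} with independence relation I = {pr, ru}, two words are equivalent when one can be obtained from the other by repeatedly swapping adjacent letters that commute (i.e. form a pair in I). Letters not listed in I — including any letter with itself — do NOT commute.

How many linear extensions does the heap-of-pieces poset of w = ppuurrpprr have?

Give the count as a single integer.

210

#0=p has no predecessor
#1=p depends on [0:p]
#2=u depends on [1:p]
#3=u depends on [2:u]
#4=r has no predecessor
#5=r depends on [4:r]
#6=p depends on [3:u]
#7=p depends on [6:p]
#8=r depends on [5:r]
#9=r depends on [8:r]
sources: [0:p, 4:r]
N(rest) = Σ N(rest − s) over sources s of rest; N(one piece) = 1:
  size 1 → [7]=1  [9]=1
  size 2 → [6,7]=1  [7,9]=2  [8,9]=1
  size 3 → [3,6,7]=1  [5,8,9]=1  [6,7,9]=3  [7,8,9]=3
  size 4 → [2,3,6,7]=1  [3,6,7,9]=4  [4,5,8,9]=1  [5,7,8,9]=4  [6,7,8,9]=6
  size 5 → [1,2,3,6,7]=1  [2,3,6,7,9]=5  [3,6,7,8,9]=10  [4,5,7,8,9]=5  [5,6,7,8,9]=10
  size 6 → [0,1,2,3,6,7]=1  [1,2,3,6,7,9]=6  [2,3,6,7,8,9]=15  [3,5,6,7,8,9]=20  [4,5,6,7,8,9]=15
  size 7 → [0,1,2,3,6,7,9]=7  [1,2,3,6,7,8,9]=21  [2,3,5,6,7,8,9]=35  [3,4,5,6,7,8,9]=35
  size 8 → [0,1,2,3,6,7,8,9]=28  [1,2,3,5,6,7,8,9]=56  [2,3,4,5,6,7,8,9]=70
  first=0(p) contributes 126
  first=4(r) contributes 84
|[w]| = 210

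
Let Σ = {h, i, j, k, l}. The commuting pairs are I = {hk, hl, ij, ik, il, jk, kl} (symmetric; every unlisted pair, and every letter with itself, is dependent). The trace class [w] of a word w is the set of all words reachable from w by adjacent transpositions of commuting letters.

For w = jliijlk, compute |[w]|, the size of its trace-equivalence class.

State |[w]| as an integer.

105

0(j) covers ∅
1(l) covers 0:j
2(i) covers ∅
3(i) covers 2:i
4(j) covers 1:l
5(l) covers 4:j
6(k) covers ∅
floor of heap: 0:j, 2:i, 6:k
completions by unplaced set U, small U first (add the entries for U minus each lowest piece of U):
  |U|=1: {3}:1  {5}:1  {6}:1
  |U|=2: {2,3}:1  {3,5}:2  {3,6}:2  {4,5}:1  {5,6}:2
  |U|=3: {1,4,5}:1  {2,3,5}:3  {2,3,6}:3  {3,4,5}:3  {3,5,6}:6  {4,5,6}:3
  |U|=4: {0,1,4,5}:1  {1,3,4,5}:4  {1,4,5,6}:4  {2,3,4,5}:6  {2,3,5,6}:12  {3,4,5,6}:12
  |U|=5: {0,1,3,4,5}:5  {0,1,4,5,6}:5  {1,2,3,4,5}:10  {1,3,4,5,6}:20  {2,3,4,5,6}:30
  start at 0(j): 60
  start at 2(i): 30
  start at 6(k): 15
sum over floor = 105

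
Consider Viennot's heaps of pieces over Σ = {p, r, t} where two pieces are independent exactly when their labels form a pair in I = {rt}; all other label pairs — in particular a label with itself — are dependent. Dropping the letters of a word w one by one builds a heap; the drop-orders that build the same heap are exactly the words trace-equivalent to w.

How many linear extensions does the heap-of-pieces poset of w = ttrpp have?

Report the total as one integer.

3

#0=t has no predecessor
#1=t depends on [0:t]
#2=r has no predecessor
#3=p depends on [1:t, 2:r]
#4=p depends on [3:p]
sources: [0:t, 2:r]
N(rest) = Σ N(rest − s) over sources s of rest; N(one piece) = 1:
  size 1 → [4]=1
  size 2 → [3,4]=1
  size 3 → [1,3,4]=1  [2,3,4]=1
  first=0(t) contributes 2
  first=2(r) contributes 1
|[w]| = 3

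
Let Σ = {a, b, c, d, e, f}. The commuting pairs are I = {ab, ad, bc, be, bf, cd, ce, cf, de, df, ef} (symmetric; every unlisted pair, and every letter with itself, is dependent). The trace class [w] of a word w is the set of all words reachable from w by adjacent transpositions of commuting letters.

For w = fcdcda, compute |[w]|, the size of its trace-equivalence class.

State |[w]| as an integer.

45

drop 0:f onto floor
drop 1:c onto floor
drop 2:d onto floor
drop 3:c onto {1:c}
drop 4:d onto {2:d}
drop 5:a onto {0:f, 3:c}
ground layer = {0:f, 1:c, 2:d}
drop-orders for the pieces not yet dropped (sum over which currently-grounded one goes next):
  1 to go: {4} 1  {5} 1
  2 to go: {0,5} 1  {2,4} 1  {3,5} 1  {4,5} 2
  3 to go: {0,3,5} 2  {0,4,5} 3  {1,3,5} 1  {2,4,5} 3  {3,4,5} 3
  4 to go: {0,1,3,5} 3  {0,2,4,5} 6  {0,3,4,5} 8  {1,3,4,5} 4  {2,3,4,5} 6
  if 0:f drops first: 10 orders
  if 1:c drops first: 20 orders
  if 2:d drops first: 15 orders
heap linearizations: 45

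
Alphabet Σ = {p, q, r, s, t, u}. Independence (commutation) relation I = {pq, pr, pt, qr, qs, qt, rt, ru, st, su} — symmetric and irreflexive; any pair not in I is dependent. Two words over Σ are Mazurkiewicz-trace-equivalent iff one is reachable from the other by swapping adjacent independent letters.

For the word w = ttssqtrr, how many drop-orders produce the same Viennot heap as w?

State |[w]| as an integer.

#0=t has no predecessor
#1=t depends on [0:t]
#2=s has no predecessor
#3=s depends on [2:s]
#4=q has no predecessor
#5=t depends on [1:t]
#6=r depends on [3:s]
#7=r depends on [6:r]
sources: [0:t, 2:s, 4:q]
N(rest) = Σ N(rest − s) over sources s of rest; N(one piece) = 1:
  size 1 → [4]=1  [5]=1  [7]=1
  size 2 → [1,5]=1  [4,5]=2  [4,7]=2  [5,7]=2  [6,7]=1
  size 3 → [0,1,5]=1  [1,4,5]=3  [1,5,7]=3  [3,6,7]=1  [4,5,7]=6  [4,6,7]=3  [5,6,7]=3
  size 4 → [0,1,4,5]=4  [0,1,5,7]=4  [1,4,5,7]=12  [1,5,6,7]=6  [2,3,6,7]=1  [3,4,6,7]=4  [3,5,6,7]=4  [4,5,6,7]=12
  size 5 → [0,1,4,5,7]=20  [0,1,5,6,7]=10  [1,3,5,6,7]=10  [1,4,5,6,7]=30  [2,3,4,6,7]=5  [2,3,5,6,7]=5  [3,4,5,6,7]=20
  size 6 → [0,1,3,5,6,7]=20  [0,1,4,5,6,7]=60  [1,2,3,5,6,7]=15  [1,3,4,5,6,7]=60  [2,3,4,5,6,7]=30
  first=0(t) contributes 105
  first=2(s) contributes 140
  first=4(q) contributes 35
|[w]| = 280

280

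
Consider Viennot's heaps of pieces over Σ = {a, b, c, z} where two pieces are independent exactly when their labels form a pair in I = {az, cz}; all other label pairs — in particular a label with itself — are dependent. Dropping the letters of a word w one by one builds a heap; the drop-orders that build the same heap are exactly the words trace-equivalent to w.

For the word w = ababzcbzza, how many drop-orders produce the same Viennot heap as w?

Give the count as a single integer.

0(a) covers ∅
1(b) covers 0:a
2(a) covers 1:b
3(b) covers 2:a
4(z) covers 3:b
5(c) covers 3:b
6(b) covers 4:z, 5:c
7(z) covers 6:b
8(z) covers 7:z
9(a) covers 6:b
floor of heap: 0:a
completions by unplaced set U, small U first (add the entries for U minus each lowest piece of U):
  |U|=1: {8}:1  {9}:1
  |U|=2: {7,8}:1  {8,9}:2
  |U|=3: {7,8,9}:3
  |U|=4: {6,7,8,9}:3
  |U|=5: {4,6,7,8,9}:3  {5,6,7,8,9}:3
  |U|=6: {4,5,6,7,8,9}:6
  |U|=7: {3,4,5,6,7,8,9}:6
  |U|=8: {2,3,4,5,6,7,8,9}:6
  start at 0(a): 6

6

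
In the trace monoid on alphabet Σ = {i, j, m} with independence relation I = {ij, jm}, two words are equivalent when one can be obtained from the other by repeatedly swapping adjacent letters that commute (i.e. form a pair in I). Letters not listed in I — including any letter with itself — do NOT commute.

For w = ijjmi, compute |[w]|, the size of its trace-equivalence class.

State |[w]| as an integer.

10

#0=i has no predecessor
#1=j has no predecessor
#2=j depends on [1:j]
#3=m depends on [0:i]
#4=i depends on [3:m]
sources: [0:i, 1:j]
N(rest) = Σ N(rest − s) over sources s of rest; N(one piece) = 1:
  size 1 → [2]=1  [4]=1
  size 2 → [1,2]=1  [2,4]=2  [3,4]=1
  size 3 → [0,3,4]=1  [1,2,4]=3  [2,3,4]=3
  first=0(i) contributes 6
  first=1(j) contributes 4
|[w]| = 10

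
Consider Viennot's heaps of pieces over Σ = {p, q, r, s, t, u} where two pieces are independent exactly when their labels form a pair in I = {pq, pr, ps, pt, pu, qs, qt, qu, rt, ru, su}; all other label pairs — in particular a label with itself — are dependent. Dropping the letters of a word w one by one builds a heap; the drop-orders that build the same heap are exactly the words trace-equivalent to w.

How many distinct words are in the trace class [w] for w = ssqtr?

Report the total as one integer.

drop 0:s onto floor
drop 1:s onto {0:s}
drop 2:q onto floor
drop 3:t onto {1:s}
drop 4:r onto {1:s, 2:q}
ground layer = {0:s, 2:q}
drop-orders for the pieces not yet dropped (sum over which currently-grounded one goes next):
  1 to go: {3} 1  {4} 1
  2 to go: {2,4} 1  {3,4} 2
  3 to go: {1,3,4} 2  {2,3,4} 3
  if 0:s drops first: 5 orders
  if 2:q drops first: 2 orders
heap linearizations: 7

7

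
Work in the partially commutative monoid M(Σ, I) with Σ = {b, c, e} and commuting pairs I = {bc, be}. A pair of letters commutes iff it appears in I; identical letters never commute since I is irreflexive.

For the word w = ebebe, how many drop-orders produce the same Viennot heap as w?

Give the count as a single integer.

drop 0:e onto floor
drop 1:b onto floor
drop 2:e onto {0:e}
drop 3:b onto {1:b}
drop 4:e onto {2:e}
ground layer = {0:e, 1:b}
drop-orders for the pieces not yet dropped (sum over which currently-grounded one goes next):
  1 to go: {3} 1  {4} 1
  2 to go: {1,3} 1  {2,4} 1  {3,4} 2
  3 to go: {0,2,4} 1  {1,3,4} 3  {2,3,4} 3
  if 0:e drops first: 6 orders
  if 1:b drops first: 4 orders
heap linearizations: 10

10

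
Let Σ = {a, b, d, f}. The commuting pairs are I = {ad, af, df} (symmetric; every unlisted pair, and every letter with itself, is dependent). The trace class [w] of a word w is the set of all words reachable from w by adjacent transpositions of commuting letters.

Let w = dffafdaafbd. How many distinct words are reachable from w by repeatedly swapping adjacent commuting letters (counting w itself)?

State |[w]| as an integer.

1260

0(d) covers ∅
1(f) covers ∅
2(f) covers 1:f
3(a) covers ∅
4(f) covers 2:f
5(d) covers 0:d
6(a) covers 3:a
7(a) covers 6:a
8(f) covers 4:f
9(b) covers 5:d, 7:a, 8:f
10(d) covers 9:b
floor of heap: 0:d, 1:f, 3:a
completions by unplaced set U, small U first (add the entries for U minus each lowest piece of U):
  |U|=1: {10}:1
  |U|=2: {9,10}:1
  |U|=3: {5,9,10}:1  {7,9,10}:1  {8,9,10}:1
  |U|=4: {0,5,9,10}:1  {4,8,9,10}:1  {5,7,9,10}:2  {5,8,9,10}:2  {6,7,9,10}:1  {7,8,9,10}:2
  |U|=5: {0,5,7,9,10}:3  {0,5,8,9,10}:3  {2,4,8,9,10}:1  {3,6,7,9,10}:1  {4,5,8,9,10}:3  {4,7,8,9,10}:3  {5,6,7,9,10}:3  {5,7,8,9,10}:6  {6,7,8,9,10}:3
  |U|=6: {0,4,5,8,9,10}:6  {0,5,6,7,9,10}:6  {0,5,7,8,9,10}:12  {1,2,4,8,9,10}:1  {2,4,5,8,9,10}:4  {2,4,7,8,9,10}:4  {3,5,6,7,9,10}:4  {3,6,7,8,9,10}:4  {4,5,7,8,9,10}:12  {4,6,7,8,9,10}:6  {5,6,7,8,9,10}:12
  |U|=7: {0,2,4,5,8,9,10}:10  {0,3,5,6,7,9,10}:10  {0,4,5,7,8,9,10}:30  {0,5,6,7,8,9,10}:30  {1,2,4,5,8,9,10}:5  {1,2,4,7,8,9,10}:5  {2,4,5,7,8,9,10}:20  {2,4,6,7,8,9,10}:10  {3,4,6,7,8,9,10}:10  {3,5,6,7,8,9,10}:20  {4,5,6,7,8,9,10}:30
  |U|=8: {0,1,2,4,5,8,9,10}:15  {0,2,4,5,7,8,9,10}:60  {0,3,5,6,7,8,9,10}:60  {0,4,5,6,7,8,9,10}:90  {1,2,4,5,7,8,9,10}:30  {1,2,4,6,7,8,9,10}:15  {2,3,4,6,7,8,9,10}:20  {2,4,5,6,7,8,9,10}:60  {3,4,5,6,7,8,9,10}:60
  |U|=9: {0,1,2,4,5,7,8,9,10}:105  {0,2,4,5,6,7,8,9,10}:210  {0,3,4,5,6,7,8,9,10}:210  {1,2,3,4,6,7,8,9,10}:35  {1,2,4,5,6,7,8,9,10}:105  {2,3,4,5,6,7,8,9,10}:140
  start at 0(d): 280
  start at 1(f): 560
  start at 3(a): 420
sum over floor = 1260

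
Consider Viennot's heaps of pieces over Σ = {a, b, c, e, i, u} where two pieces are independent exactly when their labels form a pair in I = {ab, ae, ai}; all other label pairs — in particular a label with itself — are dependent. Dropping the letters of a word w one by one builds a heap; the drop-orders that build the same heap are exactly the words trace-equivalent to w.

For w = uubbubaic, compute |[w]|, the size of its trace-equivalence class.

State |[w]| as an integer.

3

0(u) covers ∅
1(u) covers 0:u
2(b) covers 1:u
3(b) covers 2:b
4(u) covers 3:b
5(b) covers 4:u
6(a) covers 4:u
7(i) covers 5:b
8(c) covers 6:a, 7:i
floor of heap: 0:u
completions by unplaced set U, small U first (add the entries for U minus each lowest piece of U):
  |U|=1: {8}:1
  |U|=2: {6,8}:1  {7,8}:1
  |U|=3: {5,7,8}:1  {6,7,8}:2
  |U|=4: {5,6,7,8}:3
  |U|=5: {4,5,6,7,8}:3
  |U|=6: {3,4,5,6,7,8}:3
  |U|=7: {2,3,4,5,6,7,8}:3
  start at 0(u): 3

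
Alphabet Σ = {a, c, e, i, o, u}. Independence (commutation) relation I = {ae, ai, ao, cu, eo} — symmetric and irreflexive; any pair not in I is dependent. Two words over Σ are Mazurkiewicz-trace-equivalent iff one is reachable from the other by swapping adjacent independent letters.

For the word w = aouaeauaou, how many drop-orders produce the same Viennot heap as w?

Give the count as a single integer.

12

piece 0:a — minimal
piece 1:o — minimal
piece 2:u rests on {0:a, 1:o}
piece 3:a rests on {2:u}
piece 4:e rests on {2:u}
piece 5:a rests on {3:a}
piece 6:u rests on {4:e, 5:a}
piece 7:a rests on {6:u}
piece 8:o rests on {6:u}
piece 9:u rests on {7:a, 8:o}
minimal pieces: {0:a, 1:o}
ways to finish when only these pieces remain (= sum over removing one remaining piece with nothing left below it):
  1 left: {9}→1
  2 left: {7,9}→1  {8,9}→1
  3 left: {7,8,9}→2
  4 left: {6,7,8,9}→2
  5 left: {4,6,7,8,9}→2  {5,6,7,8,9}→2
  6 left: {3,5,6,7,8,9}→2  {4,5,6,7,8,9}→4
  7 left: {3,4,5,6,7,8,9}→6
  8 left: {2,3,4,5,6,7,8,9}→6
  placing 0:a first → 6 extensions
  placing 1:o first → 6 extensions
total linear extensions = 12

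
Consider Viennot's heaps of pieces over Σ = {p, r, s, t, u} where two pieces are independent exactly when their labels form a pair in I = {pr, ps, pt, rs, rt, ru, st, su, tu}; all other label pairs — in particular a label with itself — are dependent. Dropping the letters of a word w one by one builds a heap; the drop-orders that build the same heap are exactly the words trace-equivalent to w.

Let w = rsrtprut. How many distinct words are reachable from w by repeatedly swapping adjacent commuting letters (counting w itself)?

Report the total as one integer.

0(r) covers ∅
1(s) covers ∅
2(r) covers 0:r
3(t) covers ∅
4(p) covers ∅
5(r) covers 2:r
6(u) covers 4:p
7(t) covers 3:t
floor of heap: 0:r, 1:s, 3:t, 4:p
completions by unplaced set U, small U first (add the entries for U minus each lowest piece of U):
  |U|=1: {1}:1  {5}:1  {6}:1  {7}:1
  |U|=2: {1,5}:2  {1,6}:2  {1,7}:2  {2,5}:1  {3,7}:1  {4,6}:1  {5,6}:2  {5,7}:2  {6,7}:2
  |U|=3: {0,2,5}:1  {1,2,5}:3  {1,3,7}:3  {1,4,6}:3  {1,5,6}:6  {1,5,7}:6  {1,6,7}:6  {2,5,6}:3  {2,5,7}:3  {3,5,7}:3  {3,6,7}:3  {4,5,6}:3  {4,6,7}:3  {5,6,7}:6
  |U|=4: {0,1,2,5}:4  {0,2,5,6}:4  {0,2,5,7}:4  {1,2,5,6}:12  {1,2,5,7}:12  {1,3,5,7}:12  {1,3,6,7}:12  {1,4,5,6}:12  {1,4,6,7}:12  {1,5,6,7}:24  {2,3,5,7}:6  {2,4,5,6}:6  {2,5,6,7}:12  {3,4,6,7}:6  {3,5,6,7}:12  {4,5,6,7}:12
  |U|=5: {0,1,2,5,6}:20  {0,1,2,5,7}:20  {0,2,3,5,7}:10  {0,2,4,5,6}:10  {0,2,5,6,7}:20  {1,2,3,5,7}:30  {1,2,4,5,6}:30  {1,2,5,6,7}:60  {1,3,4,6,7}:30  {1,3,5,6,7}:60  {1,4,5,6,7}:60  {2,3,5,6,7}:30  {2,4,5,6,7}:30  {3,4,5,6,7}:30
  |U|=6: {0,1,2,3,5,7}:60  {0,1,2,4,5,6}:60  {0,1,2,5,6,7}:120  {0,2,3,5,6,7}:60  {0,2,4,5,6,7}:60  {1,2,3,5,6,7}:180  {1,2,4,5,6,7}:180  {1,3,4,5,6,7}:180  {2,3,4,5,6,7}:90
  start at 0(r): 630
  start at 1(s): 210
  start at 3(t): 420
  start at 4(p): 420
sum over floor = 1680

1680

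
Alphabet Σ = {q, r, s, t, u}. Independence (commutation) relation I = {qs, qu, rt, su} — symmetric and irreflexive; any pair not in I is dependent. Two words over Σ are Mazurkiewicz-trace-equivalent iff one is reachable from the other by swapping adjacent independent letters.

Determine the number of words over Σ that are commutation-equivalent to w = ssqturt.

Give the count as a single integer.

6

#0=s has no predecessor
#1=s depends on [0:s]
#2=q has no predecessor
#3=t depends on [1:s, 2:q]
#4=u depends on [3:t]
#5=r depends on [4:u]
#6=t depends on [4:u]
sources: [0:s, 2:q]
N(rest) = Σ N(rest − s) over sources s of rest; N(one piece) = 1:
  size 1 → [5]=1  [6]=1
  size 2 → [5,6]=2
  size 3 → [4,5,6]=2
  size 4 → [3,4,5,6]=2
  size 5 → [1,3,4,5,6]=2  [2,3,4,5,6]=2
  first=0(s) contributes 4
  first=2(q) contributes 2
|[w]| = 6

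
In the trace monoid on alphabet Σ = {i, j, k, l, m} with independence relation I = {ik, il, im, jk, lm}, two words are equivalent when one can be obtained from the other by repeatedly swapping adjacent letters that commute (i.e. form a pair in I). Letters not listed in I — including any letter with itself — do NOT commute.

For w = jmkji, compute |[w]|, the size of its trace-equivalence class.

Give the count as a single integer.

3

drop 0:j onto floor
drop 1:m onto {0:j}
drop 2:k onto {1:m}
drop 3:j onto {1:m}
drop 4:i onto {3:j}
ground layer = {0:j}
drop-orders for the pieces not yet dropped (sum over which currently-grounded one goes next):
  1 to go: {2} 1  {4} 1
  2 to go: {2,4} 2  {3,4} 1
  3 to go: {2,3,4} 3
  if 0:j drops first: 3 orders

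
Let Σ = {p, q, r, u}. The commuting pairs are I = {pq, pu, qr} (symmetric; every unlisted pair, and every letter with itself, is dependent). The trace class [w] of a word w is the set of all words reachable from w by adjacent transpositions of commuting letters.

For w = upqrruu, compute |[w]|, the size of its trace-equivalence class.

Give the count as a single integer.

drop 0:u onto floor
drop 1:p onto floor
drop 2:q onto {0:u}
drop 3:r onto {0:u, 1:p}
drop 4:r onto {3:r}
drop 5:u onto {2:q, 4:r}
drop 6:u onto {5:u}
ground layer = {0:u, 1:p}
drop-orders for the pieces not yet dropped (sum over which currently-grounded one goes next):
  1 to go: {6} 1
  2 to go: {5,6} 1
  3 to go: {2,5,6} 1  {4,5,6} 1
  4 to go: {2,4,5,6} 2  {3,4,5,6} 1
  5 to go: {1,3,4,5,6} 1  {2,3,4,5,6} 3
  if 0:u drops first: 4 orders
  if 1:p drops first: 3 orders
heap linearizations: 7

7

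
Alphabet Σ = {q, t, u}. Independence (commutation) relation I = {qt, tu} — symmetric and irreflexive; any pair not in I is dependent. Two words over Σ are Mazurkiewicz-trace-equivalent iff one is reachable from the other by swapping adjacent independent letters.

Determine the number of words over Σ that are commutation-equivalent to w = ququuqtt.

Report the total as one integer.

#0=q has no predecessor
#1=u depends on [0:q]
#2=q depends on [1:u]
#3=u depends on [2:q]
#4=u depends on [3:u]
#5=q depends on [4:u]
#6=t has no predecessor
#7=t depends on [6:t]
sources: [0:q, 6:t]
N(rest) = Σ N(rest − s) over sources s of rest; N(one piece) = 1:
  size 1 → [5]=1  [7]=1
  size 2 → [4,5]=1  [5,7]=2  [6,7]=1
  size 3 → [3,4,5]=1  [4,5,7]=3  [5,6,7]=3
  size 4 → [2,3,4,5]=1  [3,4,5,7]=4  [4,5,6,7]=6
  size 5 → [1,2,3,4,5]=1  [2,3,4,5,7]=5  [3,4,5,6,7]=10
  size 6 → [0,1,2,3,4,5]=1  [1,2,3,4,5,7]=6  [2,3,4,5,6,7]=15
  first=0(q) contributes 21
  first=6(t) contributes 7
|[w]| = 28

28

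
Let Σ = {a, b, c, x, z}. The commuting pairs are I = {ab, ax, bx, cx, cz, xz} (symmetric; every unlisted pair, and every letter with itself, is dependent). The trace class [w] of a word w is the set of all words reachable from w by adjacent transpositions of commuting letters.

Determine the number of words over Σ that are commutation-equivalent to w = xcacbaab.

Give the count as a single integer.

#0=x has no predecessor
#1=c has no predecessor
#2=a depends on [1:c]
#3=c depends on [2:a]
#4=b depends on [3:c]
#5=a depends on [3:c]
#6=a depends on [5:a]
#7=b depends on [4:b]
sources: [0:x, 1:c]
N(rest) = Σ N(rest − s) over sources s of rest; N(one piece) = 1:
  size 1 → [0]=1  [6]=1  [7]=1
  size 2 → [0,6]=2  [0,7]=2  [4,7]=1  [5,6]=1  [6,7]=2
  size 3 → [0,4,7]=3  [0,5,6]=3  [0,6,7]=6  [4,6,7]=3  [5,6,7]=3
  size 4 → [0,4,6,7]=12  [0,5,6,7]=12  [4,5,6,7]=6
  size 5 → [0,4,5,6,7]=30  [3,4,5,6,7]=6
  size 6 → [0,3,4,5,6,7]=36  [2,3,4,5,6,7]=6
  first=0(x) contributes 6
  first=1(c) contributes 42
|[w]| = 48

48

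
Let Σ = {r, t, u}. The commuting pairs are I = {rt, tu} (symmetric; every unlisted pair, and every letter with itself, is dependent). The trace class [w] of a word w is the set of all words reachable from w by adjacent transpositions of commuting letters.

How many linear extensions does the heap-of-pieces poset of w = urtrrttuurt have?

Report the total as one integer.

330

drop 0:u onto floor
drop 1:r onto {0:u}
drop 2:t onto floor
drop 3:r onto {1:r}
drop 4:r onto {3:r}
drop 5:t onto {2:t}
drop 6:t onto {5:t}
drop 7:u onto {4:r}
drop 8:u onto {7:u}
drop 9:r onto {8:u}
drop 10:t onto {6:t}
ground layer = {0:u, 2:t}
drop-orders for the pieces not yet dropped (sum over which currently-grounded one goes next):
  1 to go: {9} 1  {10} 1
  2 to go: {6,10} 1  {8,9} 1  {9,10} 2
  3 to go: {5,6,10} 1  {6,9,10} 3  {7,8,9} 1  {8,9,10} 3
  4 to go: {2,5,6,10} 1  {4,7,8,9} 1  {5,6,9,10} 4  {6,8,9,10} 6  {7,8,9,10} 4
  5 to go: {2,5,6,9,10} 5  {3,4,7,8,9} 1  {4,7,8,9,10} 5  {5,6,8,9,10} 10  {6,7,8,9,10} 10
  6 to go: {1,3,4,7,8,9} 1  {2,5,6,8,9,10} 15  {3,4,7,8,9,10} 6  {4,6,7,8,9,10} 15  {5,6,7,8,9,10} 20
  7 to go: {0,1,3,4,7,8,9} 1  {1,3,4,7,8,9,10} 7  {2,5,6,7,8,9,10} 35  {3,4,6,7,8,9,10} 21  {4,5,6,7,8,9,10} 35
  8 to go: {0,1,3,4,7,8,9,10} 8  {1,3,4,6,7,8,9,10} 28  {2,4,5,6,7,8,9,10} 70  {3,4,5,6,7,8,9,10} 56
  9 to go: {0,1,3,4,6,7,8,9,10} 36  {1,3,4,5,6,7,8,9,10} 84  {2,3,4,5,6,7,8,9,10} 126
  if 0:u drops first: 210 orders
  if 2:t drops first: 120 orders
heap linearizations: 330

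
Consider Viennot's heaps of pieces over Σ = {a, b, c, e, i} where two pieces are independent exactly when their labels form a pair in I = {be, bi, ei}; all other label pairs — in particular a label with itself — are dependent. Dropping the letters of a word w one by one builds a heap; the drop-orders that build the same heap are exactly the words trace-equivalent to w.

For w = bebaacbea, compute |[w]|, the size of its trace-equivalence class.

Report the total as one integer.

0(b) covers ∅
1(e) covers ∅
2(b) covers 0:b
3(a) covers 1:e, 2:b
4(a) covers 3:a
5(c) covers 4:a
6(b) covers 5:c
7(e) covers 5:c
8(a) covers 6:b, 7:e
floor of heap: 0:b, 1:e
completions by unplaced set U, small U first (add the entries for U minus each lowest piece of U):
  |U|=1: {8}:1
  |U|=2: {6,8}:1  {7,8}:1
  |U|=3: {6,7,8}:2
  |U|=4: {5,6,7,8}:2
  |U|=5: {4,5,6,7,8}:2
  |U|=6: {3,4,5,6,7,8}:2
  |U|=7: {1,3,4,5,6,7,8}:2  {2,3,4,5,6,7,8}:2
  start at 0(b): 4
  start at 1(e): 2
sum over floor = 6

6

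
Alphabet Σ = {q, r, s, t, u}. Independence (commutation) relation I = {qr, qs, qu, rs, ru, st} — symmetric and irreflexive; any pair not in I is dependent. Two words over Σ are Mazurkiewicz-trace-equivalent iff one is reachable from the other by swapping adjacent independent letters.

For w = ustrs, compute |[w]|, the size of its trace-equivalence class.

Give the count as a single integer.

6

drop 0:u onto floor
drop 1:s onto {0:u}
drop 2:t onto {0:u}
drop 3:r onto {2:t}
drop 4:s onto {1:s}
ground layer = {0:u}
drop-orders for the pieces not yet dropped (sum over which currently-grounded one goes next):
  1 to go: {3} 1  {4} 1
  2 to go: {1,4} 1  {2,3} 1  {3,4} 2
  3 to go: {1,3,4} 3  {2,3,4} 3
  if 0:u drops first: 6 orders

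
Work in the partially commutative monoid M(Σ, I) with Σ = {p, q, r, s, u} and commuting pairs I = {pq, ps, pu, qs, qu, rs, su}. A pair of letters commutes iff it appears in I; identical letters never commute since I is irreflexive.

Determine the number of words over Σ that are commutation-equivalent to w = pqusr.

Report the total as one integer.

30

#0=p has no predecessor
#1=q has no predecessor
#2=u has no predecessor
#3=s has no predecessor
#4=r depends on [0:p, 1:q, 2:u]
sources: [0:p, 1:q, 2:u, 3:s]
N(rest) = Σ N(rest − s) over sources s of rest; N(one piece) = 1:
  size 1 → [3]=1  [4]=1
  size 2 → [0,4]=1  [1,4]=1  [2,4]=1  [3,4]=2
  size 3 → [0,1,4]=2  [0,2,4]=2  [0,3,4]=3  [1,2,4]=2  [1,3,4]=3  [2,3,4]=3
  first=0(p) contributes 8
  first=1(q) contributes 8
  first=2(u) contributes 8
  first=3(s) contributes 6
|[w]| = 30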